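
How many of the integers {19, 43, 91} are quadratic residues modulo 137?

1

(19/137) = +1 → QR.
(43/137) = -1 → non-residue.
(91/137) = -1 → non-residue.
Total quadratic residues among the 3: 1.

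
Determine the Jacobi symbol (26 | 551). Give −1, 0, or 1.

Pull out 2: since 551 ≡ 7 (mod 8), (2/551) = +1.
Reciprocity: 13 ≡ 1 and 551 ≡ 3 (mod 4), so (13/551) = +(551/13).
Reduce top mod 13: now compute (5/13).
Reciprocity: 5 ≡ 1 and 13 ≡ 1 (mod 4), so (5/13) = +(13/5).
Reduce top mod 5: now compute (3/5).
Reciprocity: 3 ≡ 3 and 5 ≡ 1 (mod 4), so (3/5) = +(5/3).
Reduce top mod 3: now compute (2/3).
Pull out 2: since 3 ≡ 3 (mod 8), (2/3) = -1.
Reached (1/3) = 1. Collecting the sign flips along the way, the symbol is -1.

-1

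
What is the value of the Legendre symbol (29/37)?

Reciprocity: 29 ≡ 1 and 37 ≡ 1 (mod 4), so (29/37) = +(37/29).
Reduce top mod 29: now compute (8/29).
Pull out 2^3: since 29 ≡ 5 (mod 8), (2/29) = -1, so (2/29)^3 = -1.
Reached (1/29) = 1. Collecting the sign flips along the way, the symbol is -1.

-1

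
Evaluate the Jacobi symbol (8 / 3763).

Pull out 2^3: since 3763 ≡ 3 (mod 8), (2/3763) = -1, so (2/3763)^3 = -1.
Reached (1/3763) = 1. Collecting the sign flips along the way, the symbol is -1.

-1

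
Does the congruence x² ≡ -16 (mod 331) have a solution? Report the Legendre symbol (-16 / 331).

-1

Euler's criterion: (-16/331) ≡ 315^165 (mod 331).
315^2 ≡ 256 (mod 331)
315^4 ≡ 329 (mod 331)
315^8 ≡ 4 (mod 331)
315^16 ≡ 16 (mod 331)
315^32 ≡ 256 (mod 331)
315^64 ≡ 329 (mod 331)
315^128 ≡ 4 (mod 331)
315^165 = 315^(128+32+4+1) ≡ 330 (mod 331).
Result is 330 ≡ −1, so (-16/331) = −1.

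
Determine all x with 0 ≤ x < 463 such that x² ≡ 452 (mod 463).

Since 463 ≡ 3 (mod 4), a square root of 452 is 452^((463+1)/4) = 452^116 mod 463.
Repeated squaring: 452^2≡121, 452^4≡288, 452^8≡67, 452^16≡322, 452^32≡435, 452^64≡321 (mod 463).
452^116 = 452^(64+32+16+4) ≡ 415 (mod 463).
Check: 415² = 172225 ≡ 452 (mod 463). The two roots are 48 and 415.

48, 415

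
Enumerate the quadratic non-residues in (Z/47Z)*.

5,10,11,13,15,19,20,22,23,26,29,30,31,33,35,38,39,40,41,43,44,45,46

Square k = 1,…,23 (k and 47−k give the same square):
1²=1, 2²=4, 3²=9, 4²=16, 5²=25, 6²=36, 7²≡2, 8²≡17, 9²≡34, 10²≡6, 11²≡27, 12²≡3, 13²≡28, 14²≡8, 15²≡37, 16²≡21, 17²≡7, 18²≡42, 19²≡32, 20²≡24, 21²≡18, 22²≡14, 23²≡12 (mod 47).
The residues are {1, 2, 3, 4, 6, 7, 8, 9, 12, 14, 16, 17, 18, 21, 24, 25, 27, 28, 32, 34, 36, 37, 42}; the non-residues are the remaining 23 nonzero classes.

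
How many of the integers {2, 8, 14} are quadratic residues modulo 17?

(2/17) = +1 → QR.
(8/17) = +1 → QR.
(14/17) = -1 → non-residue.
Total quadratic residues among the 3: 2.

2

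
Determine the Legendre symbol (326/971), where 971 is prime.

Pull out 2: since 971 ≡ 3 (mod 8), (2/971) = -1.
Reciprocity: 163 ≡ 3 and 971 ≡ 3 (mod 4), so (163/971) = −(971/163).
Reduce top mod 163: now compute (156/163).
Pull out 2^2: since 163 ≡ 3 (mod 8), (2/163) = -1, so (2/163)^2 = +1.
Reciprocity: 39 ≡ 3 and 163 ≡ 3 (mod 4), so (39/163) = −(163/39).
Reduce top mod 39: now compute (7/39).
Reciprocity: 7 ≡ 3 and 39 ≡ 3 (mod 4), so (7/39) = −(39/7).
Reduce top mod 7: now compute (4/7).
Pull out 2^2: since 7 ≡ 7 (mod 8), (2/7) = +1, so (2/7)^2 = +1.
Reached (1/7) = 1. Collecting the sign flips along the way, the symbol is +1.

1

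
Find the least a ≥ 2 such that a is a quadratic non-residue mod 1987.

2

(2/1987) = −1, so 2 is the smallest positive non-residue mod 1987.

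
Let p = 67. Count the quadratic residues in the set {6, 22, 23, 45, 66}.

3

(6/67) = +1 → QR.
(22/67) = +1 → QR.
(23/67) = +1 → QR.
(45/67) = -1 → non-residue.
(66/67) = -1 → non-residue.
Total quadratic residues among the 5: 3.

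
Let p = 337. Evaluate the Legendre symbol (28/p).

Euler's criterion: (28/337) ≡ 28^168 (mod 337).
28^2 ≡ 110 (mod 337)
28^4 ≡ 305 (mod 337)
28^8 ≡ 13 (mod 337)
28^16 ≡ 169 (mod 337)
28^32 ≡ 253 (mod 337)
28^64 ≡ 316 (mod 337)
28^128 ≡ 104 (mod 337)
28^168 = 28^(128+32+8) ≡ 1 (mod 337).
Result is 1, so (28/337) = 1.

1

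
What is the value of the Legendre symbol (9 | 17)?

1

Reciprocity: 9 ≡ 1 and 17 ≡ 1 (mod 4), so (9/17) = +(17/9).
Reduce top mod 9: now compute (8/9).
Pull out 2^3: since 9 ≡ 1 (mod 8), (2/9) = +1, so (2/9)^3 = +1.
Reached (1/9) = 1. Collecting the sign flips along the way, the symbol is +1.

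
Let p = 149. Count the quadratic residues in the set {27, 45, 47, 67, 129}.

4

(27/149) = -1 → non-residue.
(45/149) = +1 → QR.
(47/149) = +1 → QR.
(67/149) = +1 → QR.
(129/149) = +1 → QR.
Total quadratic residues among the 5: 4.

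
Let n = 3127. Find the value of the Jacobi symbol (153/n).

Reciprocity: 153 ≡ 1 and 3127 ≡ 3 (mod 4), so (153/3127) = +(3127/153).
Reduce top mod 153: now compute (67/153).
Reciprocity: 67 ≡ 3 and 153 ≡ 1 (mod 4), so (67/153) = +(153/67).
Reduce top mod 67: now compute (19/67).
Reciprocity: 19 ≡ 3 and 67 ≡ 3 (mod 4), so (19/67) = −(67/19).
Reduce top mod 19: now compute (10/19).
Pull out 2: since 19 ≡ 3 (mod 8), (2/19) = -1.
Reciprocity: 5 ≡ 1 and 19 ≡ 3 (mod 4), so (5/19) = +(19/5).
Reduce top mod 5: now compute (4/5).
Pull out 2^2: since 5 ≡ 5 (mod 8), (2/5) = -1, so (2/5)^2 = +1.
Reached (1/5) = 1. Collecting the sign flips along the way, the symbol is +1.

1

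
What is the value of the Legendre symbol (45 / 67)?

-1

Euler's criterion: (45/67) ≡ 45^33 (mod 67).
45^2 ≡ 15 (mod 67)
45^4 ≡ 24 (mod 67)
45^8 ≡ 40 (mod 67)
45^16 ≡ 59 (mod 67)
45^32 ≡ 64 (mod 67)
45^33 = 45^(32+1) ≡ 66 (mod 67).
Result is 66 ≡ −1, so (45/67) = −1.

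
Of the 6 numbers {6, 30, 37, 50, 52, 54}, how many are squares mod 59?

0

(6/59) = -1 → non-residue.
(30/59) = -1 → non-residue.
(37/59) = -1 → non-residue.
(50/59) = -1 → non-residue.
(52/59) = -1 → non-residue.
(54/59) = -1 → non-residue.
Total quadratic residues among the 6: 0.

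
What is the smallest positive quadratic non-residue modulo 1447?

(2/1447) = +1, so 2 is a residue.
(3/1447) = −1, so 3 is the smallest positive non-residue mod 1447.

3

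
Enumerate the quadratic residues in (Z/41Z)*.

1, 2, 4, 5, 8, 9, 10, 16, 18, 20, 21, 23, 25, 31, 32, 33, 36, 37, 39, 40

Square k = 1,…,20 (k and 41−k give the same square):
1²=1, 2²=4, 3²=9, 4²=16, 5²=25, 6²=36, 7²≡8, 8²≡23, 9²≡40, 10²≡18, 11²≡39, 12²≡21, 13²≡5, 14²≡32, 15²≡20, 16²≡10, 17²≡2, 18²≡37, 19²≡33, 20²≡31 (mod 41).
So the quadratic residues mod 41 are {1, 2, 4, 5, 8, 9, 10, 16, 18, 20, 21, 23, 25, 31, 32, 33, 36, 37, 39, 40}.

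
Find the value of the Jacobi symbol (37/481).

0

Reciprocity: 37 ≡ 1 and 481 ≡ 1 (mod 4), so (37/481) = +(481/37).
Reduce top mod 37: now compute (0/37).
Top reduces to 0: gcd > 1, so the symbol is 0.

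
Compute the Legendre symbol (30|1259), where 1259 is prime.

-1

Pull out 2: since 1259 ≡ 3 (mod 8), (2/1259) = -1.
Reciprocity: 15 ≡ 3 and 1259 ≡ 3 (mod 4), so (15/1259) = −(1259/15).
Reduce top mod 15: now compute (14/15).
Pull out 2: since 15 ≡ 7 (mod 8), (2/15) = +1.
Reciprocity: 7 ≡ 3 and 15 ≡ 3 (mod 4), so (7/15) = −(15/7).
Reduce top mod 7: now compute (1/7).
Reached (1/7) = 1. Collecting the sign flips along the way, the symbol is -1.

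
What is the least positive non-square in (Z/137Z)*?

(2/137) = +1, so 2 is a residue.
(3/137) = −1, so 3 is the smallest positive non-residue mod 137.

3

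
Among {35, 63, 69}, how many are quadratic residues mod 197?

1

(35/197) = -1 → non-residue.
(63/197) = +1 → QR.
(69/197) = -1 → non-residue.
Total quadratic residues among the 3: 1.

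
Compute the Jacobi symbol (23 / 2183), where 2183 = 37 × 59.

Reciprocity: 23 ≡ 3 and 2183 ≡ 3 (mod 4), so (23/2183) = −(2183/23).
Reduce top mod 23: now compute (21/23).
Reciprocity: 21 ≡ 1 and 23 ≡ 3 (mod 4), so (21/23) = +(23/21).
Reduce top mod 21: now compute (2/21).
Pull out 2: since 21 ≡ 5 (mod 8), (2/21) = -1.
Reached (1/21) = 1. Collecting the sign flips along the way, the symbol is +1.

1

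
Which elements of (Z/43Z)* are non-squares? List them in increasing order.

Square k = 1,…,21 (k and 43−k give the same square):
1²=1, 2²=4, 3²=9, 4²=16, 5²=25, 6²=36, 7²≡6, 8²≡21, 9²≡38, 10²≡14, 11²≡35, 12²≡15, 13²≡40, 14²≡24, 15²≡10, 16²≡41, 17²≡31, 18²≡23, 19²≡17, 20²≡13, 21²≡11 (mod 43).
The residues are {1, 4, 6, 9, 10, 11, 13, 14, 15, 16, 17, 21, 23, 24, 25, 31, 35, 36, 38, 40, 41}; the non-residues are the remaining 21 nonzero classes.

2,3,5,7,8,12,18,19,20,22,26,27,28,29,30,32,33,34,37,39,42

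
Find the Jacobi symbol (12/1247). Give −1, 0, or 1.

1

Pull out 2^2: since 1247 ≡ 7 (mod 8), (2/1247) = +1, so (2/1247)^2 = +1.
Reciprocity: 3 ≡ 3 and 1247 ≡ 3 (mod 4), so (3/1247) = −(1247/3).
Reduce top mod 3: now compute (2/3).
Pull out 2: since 3 ≡ 3 (mod 8), (2/3) = -1.
Reached (1/3) = 1. Collecting the sign flips along the way, the symbol is +1.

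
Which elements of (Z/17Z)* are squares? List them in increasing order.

1,2,4,8,9,13,15,16

Square k = 1,…,8 (k and 17−k give the same square):
1²=1, 2²=4, 3²=9, 4²=16, 5²≡8, 6²≡2, 7²≡15, 8²≡13 (mod 17).
So the quadratic residues mod 17 are {1, 2, 4, 8, 9, 13, 15, 16}.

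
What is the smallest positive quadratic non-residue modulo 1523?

2

(2/1523) = −1, so 2 is the smallest positive non-residue mod 1523.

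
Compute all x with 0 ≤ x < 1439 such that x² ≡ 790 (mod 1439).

Since 1439 ≡ 3 (mod 4), a square root of 790 is 790^((1439+1)/4) = 790^360 mod 1439.
Repeated squaring: 790^2≡1013, 790^4≡162, 790^8≡342, 790^16≡405, 790^32≡1418, 790^64≡441, 790^128≡216, 790^256≡608 (mod 1439).
790^360 = 790^(256+64+32+8) ≡ 406 (mod 1439).
Check: 406² = 164836 ≡ 790 (mod 1439). The two roots are 406 and 1033.

406, 1033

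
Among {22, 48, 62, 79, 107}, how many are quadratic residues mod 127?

4

(22/127) = +1 → QR.
(48/127) = -1 → non-residue.
(62/127) = +1 → QR.
(79/127) = +1 → QR.
(107/127) = +1 → QR.
Total quadratic residues among the 5: 4.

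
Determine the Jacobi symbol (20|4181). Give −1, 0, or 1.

1

Pull out 2^2: since 4181 ≡ 5 (mod 8), (2/4181) = -1, so (2/4181)^2 = +1.
Reciprocity: 5 ≡ 1 and 4181 ≡ 1 (mod 4), so (5/4181) = +(4181/5).
Reduce top mod 5: now compute (1/5).
Reached (1/5) = 1. Collecting the sign flips along the way, the symbol is +1.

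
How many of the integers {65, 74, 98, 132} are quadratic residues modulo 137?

(65/137) = +1 → QR.
(74/137) = +1 → QR.
(98/137) = +1 → QR.
(132/137) = -1 → non-residue.
Total quadratic residues among the 4: 3.

3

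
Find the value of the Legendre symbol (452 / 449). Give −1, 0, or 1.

-1

Euler's criterion: (452/449) ≡ 3^224 (mod 449).
3^2 ≡ 9 (mod 449)
3^4 ≡ 81 (mod 449)
3^8 ≡ 275 (mod 449)
3^16 ≡ 193 (mod 449)
3^32 ≡ 431 (mod 449)
3^64 ≡ 324 (mod 449)
3^128 ≡ 359 (mod 449)
3^224 = 3^(128+64+32) ≡ 448 (mod 449).
Result is 448 ≡ −1, so (452/449) = −1.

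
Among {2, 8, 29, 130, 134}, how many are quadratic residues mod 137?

3

(2/137) = +1 → QR.
(8/137) = +1 → QR.
(29/137) = -1 → non-residue.
(130/137) = +1 → QR.
(134/137) = -1 → non-residue.
Total quadratic residues among the 5: 3.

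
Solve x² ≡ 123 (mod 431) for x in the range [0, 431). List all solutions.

135, 296

Since 431 ≡ 3 (mod 4), a square root of 123 is 123^((431+1)/4) = 123^108 mod 431.
Repeated squaring: 123^2≡44, 123^4≡212, 123^8≡120, 123^16≡177, 123^32≡297, 123^64≡285 (mod 431).
123^108 = 123^(64+32+8+4) ≡ 135 (mod 431).
Check: 135² = 18225 ≡ 123 (mod 431). The two roots are 135 and 296.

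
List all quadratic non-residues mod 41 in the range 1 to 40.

Square k = 1,…,20 (k and 41−k give the same square):
1²=1, 2²=4, 3²=9, 4²=16, 5²=25, 6²=36, 7²≡8, 8²≡23, 9²≡40, 10²≡18, 11²≡39, 12²≡21, 13²≡5, 14²≡32, 15²≡20, 16²≡10, 17²≡2, 18²≡37, 19²≡33, 20²≡31 (mod 41).
The residues are {1, 2, 4, 5, 8, 9, 10, 16, 18, 20, 21, 23, 25, 31, 32, 33, 36, 37, 39, 40}; the non-residues are the remaining 20 nonzero classes.

3,6,7,11,12,13,14,15,17,19,22,24,26,27,28,29,30,34,35,38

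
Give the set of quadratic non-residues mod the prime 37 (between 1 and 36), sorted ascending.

Square k = 1,…,18 (k and 37−k give the same square):
1²=1, 2²=4, 3²=9, 4²=16, 5²=25, 6²=36, 7²≡12, 8²≡27, 9²≡7, 10²≡26, 11²≡10, 12²≡33, 13²≡21, 14²≡11, 15²≡3, 16²≡34, 17²≡30, 18²≡28 (mod 37).
The residues are {1, 3, 4, 7, 9, 10, 11, 12, 16, 21, 25, 26, 27, 28, 30, 33, 34, 36}; the non-residues are the remaining 18 nonzero classes.

2 5 6 8 13 14 15 17 18 19 20 22 23 24 29 31 32 35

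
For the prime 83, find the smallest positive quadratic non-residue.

2

(2/83) = −1, so 2 is the smallest positive non-residue mod 83.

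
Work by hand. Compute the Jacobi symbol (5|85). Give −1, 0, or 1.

0

Reciprocity: 5 ≡ 1 and 85 ≡ 1 (mod 4), so (5/85) = +(85/5).
Reduce top mod 5: now compute (0/5).
Top reduces to 0: gcd > 1, so the symbol is 0.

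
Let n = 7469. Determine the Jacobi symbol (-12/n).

-1

First reduce: -12 ≡ 7457 (mod 7469).
Reciprocity: 7457 ≡ 1 and 7469 ≡ 1 (mod 4), so (7457/7469) = +(7469/7457).
Reduce top mod 7457: now compute (12/7457).
Pull out 2^2: since 7457 ≡ 1 (mod 8), (2/7457) = +1, so (2/7457)^2 = +1.
Reciprocity: 3 ≡ 3 and 7457 ≡ 1 (mod 4), so (3/7457) = +(7457/3).
Reduce top mod 3: now compute (2/3).
Pull out 2: since 3 ≡ 3 (mod 8), (2/3) = -1.
Reached (1/3) = 1. Collecting the sign flips along the way, the symbol is -1.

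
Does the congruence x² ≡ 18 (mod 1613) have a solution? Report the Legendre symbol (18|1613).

-1

Pull out 2: since 1613 ≡ 5 (mod 8), (2/1613) = -1.
Reciprocity: 9 ≡ 1 and 1613 ≡ 1 (mod 4), so (9/1613) = +(1613/9).
Reduce top mod 9: now compute (2/9).
Pull out 2: since 9 ≡ 1 (mod 8), (2/9) = +1.
Reached (1/9) = 1. Collecting the sign flips along the way, the symbol is -1.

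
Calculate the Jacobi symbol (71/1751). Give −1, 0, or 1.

Reciprocity: 71 ≡ 3 and 1751 ≡ 3 (mod 4), so (71/1751) = −(1751/71).
Reduce top mod 71: now compute (47/71).
Reciprocity: 47 ≡ 3 and 71 ≡ 3 (mod 4), so (47/71) = −(71/47).
Reduce top mod 47: now compute (24/47).
Pull out 2^3: since 47 ≡ 7 (mod 8), (2/47) = +1, so (2/47)^3 = +1.
Reciprocity: 3 ≡ 3 and 47 ≡ 3 (mod 4), so (3/47) = −(47/3).
Reduce top mod 3: now compute (2/3).
Pull out 2: since 3 ≡ 3 (mod 8), (2/3) = -1.
Reached (1/3) = 1. Collecting the sign flips along the way, the symbol is +1.

1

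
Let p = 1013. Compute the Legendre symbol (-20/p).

First reduce: -20 ≡ 993 (mod 1013).
Reciprocity: 993 ≡ 1 and 1013 ≡ 1 (mod 4), so (993/1013) = +(1013/993).
Reduce top mod 993: now compute (20/993).
Pull out 2^2: since 993 ≡ 1 (mod 8), (2/993) = +1, so (2/993)^2 = +1.
Reciprocity: 5 ≡ 1 and 993 ≡ 1 (mod 4), so (5/993) = +(993/5).
Reduce top mod 5: now compute (3/5).
Reciprocity: 3 ≡ 3 and 5 ≡ 1 (mod 4), so (3/5) = +(5/3).
Reduce top mod 3: now compute (2/3).
Pull out 2: since 3 ≡ 3 (mod 8), (2/3) = -1.
Reached (1/3) = 1. Collecting the sign flips along the way, the symbol is -1.

-1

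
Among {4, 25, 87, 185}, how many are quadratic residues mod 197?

2

(4/197) = +1 → QR.
(25/197) = +1 → QR.
(87/197) = -1 → non-residue.
(185/197) = -1 → non-residue.
Total quadratic residues among the 4: 2.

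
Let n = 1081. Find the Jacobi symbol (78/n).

Pull out 2: since 1081 ≡ 1 (mod 8), (2/1081) = +1.
Reciprocity: 39 ≡ 3 and 1081 ≡ 1 (mod 4), so (39/1081) = +(1081/39).
Reduce top mod 39: now compute (28/39).
Pull out 2^2: since 39 ≡ 7 (mod 8), (2/39) = +1, so (2/39)^2 = +1.
Reciprocity: 7 ≡ 3 and 39 ≡ 3 (mod 4), so (7/39) = −(39/7).
Reduce top mod 7: now compute (4/7).
Pull out 2^2: since 7 ≡ 7 (mod 8), (2/7) = +1, so (2/7)^2 = +1.
Reached (1/7) = 1. Collecting the sign flips along the way, the symbol is -1.

-1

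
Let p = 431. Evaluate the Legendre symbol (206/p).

-1

Euler's criterion: (206/431) ≡ 206^215 (mod 431).
206^2 ≡ 198 (mod 431)
206^4 ≡ 414 (mod 431)
206^8 ≡ 289 (mod 431)
206^16 ≡ 338 (mod 431)
206^32 ≡ 29 (mod 431)
206^64 ≡ 410 (mod 431)
206^128 ≡ 10 (mod 431)
206^215 = 206^(128+64+16+4+2+1) ≡ 430 (mod 431).
Result is 430 ≡ −1, so (206/431) = −1.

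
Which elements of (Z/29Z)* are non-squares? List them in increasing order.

Square k = 1,…,14 (k and 29−k give the same square):
1²=1, 2²=4, 3²=9, 4²=16, 5²=25, 6²≡7, 7²≡20, 8²≡6, 9²≡23, 10²≡13, 11²≡5, 12²≡28, 13²≡24, 14²≡22 (mod 29).
The residues are {1, 4, 5, 6, 7, 9, 13, 16, 20, 22, 23, 24, 25, 28}; the non-residues are the remaining 14 nonzero classes.

2 3 8 10 11 12 14 15 17 18 19 21 26 27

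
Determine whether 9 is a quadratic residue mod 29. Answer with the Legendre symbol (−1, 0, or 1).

1

Reciprocity: 9 ≡ 1 and 29 ≡ 1 (mod 4), so (9/29) = +(29/9).
Reduce top mod 9: now compute (2/9).
Pull out 2: since 9 ≡ 1 (mod 8), (2/9) = +1.
Reached (1/9) = 1. Collecting the sign flips along the way, the symbol is +1.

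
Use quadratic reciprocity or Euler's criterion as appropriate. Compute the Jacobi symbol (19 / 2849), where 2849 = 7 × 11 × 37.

-1

Reciprocity: 19 ≡ 3 and 2849 ≡ 1 (mod 4), so (19/2849) = +(2849/19).
Reduce top mod 19: now compute (18/19).
Pull out 2: since 19 ≡ 3 (mod 8), (2/19) = -1.
Reciprocity: 9 ≡ 1 and 19 ≡ 3 (mod 4), so (9/19) = +(19/9).
Reduce top mod 9: now compute (1/9).
Reached (1/9) = 1. Collecting the sign flips along the way, the symbol is -1.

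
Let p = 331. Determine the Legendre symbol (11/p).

-1

Euler's criterion: (11/331) ≡ 11^165 (mod 331).
11^2 ≡ 121 (mod 331)
11^4 ≡ 77 (mod 331)
11^8 ≡ 302 (mod 331)
11^16 ≡ 179 (mod 331)
11^32 ≡ 265 (mod 331)
11^64 ≡ 53 (mod 331)
11^128 ≡ 161 (mod 331)
11^165 = 11^(128+32+4+1) ≡ 330 (mod 331).
Result is 330 ≡ −1, so (11/331) = −1.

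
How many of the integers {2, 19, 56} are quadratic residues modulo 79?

2

(2/79) = +1 → QR.
(19/79) = +1 → QR.
(56/79) = -1 → non-residue.
Total quadratic residues among the 3: 2.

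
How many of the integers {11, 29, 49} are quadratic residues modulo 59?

(11/59) = -1 → non-residue.
(29/59) = +1 → QR.
(49/59) = +1 → QR.
Total quadratic residues among the 3: 2.

2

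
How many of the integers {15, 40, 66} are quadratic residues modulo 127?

1

(15/127) = +1 → QR.
(40/127) = -1 → non-residue.
(66/127) = -1 → non-residue.
Total quadratic residues among the 3: 1.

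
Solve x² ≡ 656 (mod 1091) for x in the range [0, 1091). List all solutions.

255, 836

Since 1091 ≡ 3 (mod 4), a square root of 656 is 656^((1091+1)/4) = 656^273 mod 1091.
Repeated squaring: 656^2≡482, 656^4≡1032, 656^8≡208, 656^16≡715, 656^32≡637, 656^64≡1008, 656^128≡343, 656^256≡912 (mod 1091).
656^273 = 656^(256+16+1) ≡ 836 (mod 1091).
Check: 836² = 698896 ≡ 656 (mod 1091). The two roots are 255 and 836.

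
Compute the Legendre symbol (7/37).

1

Euler's criterion: (7/37) ≡ 7^18 (mod 37).
7^2 ≡ 12 (mod 37)
7^4 ≡ 33 (mod 37)
7^8 ≡ 16 (mod 37)
7^16 ≡ 34 (mod 37)
7^18 = 7^(16+2) ≡ 1 (mod 37).
Result is 1, so (7/37) = 1.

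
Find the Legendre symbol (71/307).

Reciprocity: 71 ≡ 3 and 307 ≡ 3 (mod 4), so (71/307) = −(307/71).
Reduce top mod 71: now compute (23/71).
Reciprocity: 23 ≡ 3 and 71 ≡ 3 (mod 4), so (23/71) = −(71/23).
Reduce top mod 23: now compute (2/23).
Pull out 2: since 23 ≡ 7 (mod 8), (2/23) = +1.
Reached (1/23) = 1. Collecting the sign flips along the way, the symbol is +1.

1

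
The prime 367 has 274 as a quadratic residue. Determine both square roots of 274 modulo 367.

Since 367 ≡ 3 (mod 4), a square root of 274 is 274^((367+1)/4) = 274^92 mod 367.
Repeated squaring: 274^2≡208, 274^4≡325, 274^8≡296, 274^16≡270, 274^32≡234, 274^64≡73 (mod 367).
274^92 = 274^(64+16+8+4) ≡ 170 (mod 367).
Check: 170² = 28900 ≡ 274 (mod 367). The two roots are 170 and 197.

170, 197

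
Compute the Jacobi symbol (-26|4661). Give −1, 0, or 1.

First reduce: -26 ≡ 4635 (mod 4661).
Reciprocity: 4635 ≡ 3 and 4661 ≡ 1 (mod 4), so (4635/4661) = +(4661/4635).
Reduce top mod 4635: now compute (26/4635).
Pull out 2: since 4635 ≡ 3 (mod 8), (2/4635) = -1.
Reciprocity: 13 ≡ 1 and 4635 ≡ 3 (mod 4), so (13/4635) = +(4635/13).
Reduce top mod 13: now compute (7/13).
Reciprocity: 7 ≡ 3 and 13 ≡ 1 (mod 4), so (7/13) = +(13/7).
Reduce top mod 7: now compute (6/7).
Pull out 2: since 7 ≡ 7 (mod 8), (2/7) = +1.
Reciprocity: 3 ≡ 3 and 7 ≡ 3 (mod 4), so (3/7) = −(7/3).
Reduce top mod 3: now compute (1/3).
Reached (1/3) = 1. Collecting the sign flips along the way, the symbol is +1.

1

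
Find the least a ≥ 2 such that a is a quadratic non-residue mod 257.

3

(2/257) = +1, so 2 is a residue.
(3/257) = −1, so 3 is the smallest positive non-residue mod 257.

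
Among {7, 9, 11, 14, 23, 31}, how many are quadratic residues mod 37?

(7/37) = +1 → QR.
(9/37) = +1 → QR.
(11/37) = +1 → QR.
(14/37) = -1 → non-residue.
(23/37) = -1 → non-residue.
(31/37) = -1 → non-residue.
Total quadratic residues among the 6: 3.

3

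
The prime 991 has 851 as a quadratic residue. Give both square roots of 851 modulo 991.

313, 678

Since 991 ≡ 3 (mod 4), a square root of 851 is 851^((991+1)/4) = 851^248 mod 991.
Repeated squaring: 851^2≡771, 851^4≡832, 851^8≡506, 851^16≡358, 851^32≡325, 851^64≡579, 851^128≡283 (mod 991).
851^248 = 851^(128+64+32+16+8) ≡ 313 (mod 991).
Check: 313² = 97969 ≡ 851 (mod 991). The two roots are 313 and 678.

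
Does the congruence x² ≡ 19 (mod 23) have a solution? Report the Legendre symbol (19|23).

-1

Euler's criterion: (19/23) ≡ 19^11 (mod 23).
19^2 ≡ 16 (mod 23)
19^4 ≡ 3 (mod 23)
19^8 ≡ 9 (mod 23)
19^11 = 19^(8+2+1) ≡ 22 (mod 23).
Result is 22 ≡ −1, so (19/23) = −1.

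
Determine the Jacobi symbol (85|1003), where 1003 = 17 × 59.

0

Reciprocity: 85 ≡ 1 and 1003 ≡ 3 (mod 4), so (85/1003) = +(1003/85).
Reduce top mod 85: now compute (68/85).
Pull out 2^2: since 85 ≡ 5 (mod 8), (2/85) = -1, so (2/85)^2 = +1.
Reciprocity: 17 ≡ 1 and 85 ≡ 1 (mod 4), so (17/85) = +(85/17).
Reduce top mod 17: now compute (0/17).
Top reduces to 0: gcd > 1, so the symbol is 0.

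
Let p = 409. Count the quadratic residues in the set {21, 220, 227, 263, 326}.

(21/409) = -1 → non-residue.
(220/409) = -1 → non-residue.
(227/409) = +1 → QR.
(263/409) = -1 → non-residue.
(326/409) = +1 → QR.
Total quadratic residues among the 5: 2.

2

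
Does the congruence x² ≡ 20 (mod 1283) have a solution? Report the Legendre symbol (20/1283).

Pull out 2^2: since 1283 ≡ 3 (mod 8), (2/1283) = -1, so (2/1283)^2 = +1.
Reciprocity: 5 ≡ 1 and 1283 ≡ 3 (mod 4), so (5/1283) = +(1283/5).
Reduce top mod 5: now compute (3/5).
Reciprocity: 3 ≡ 3 and 5 ≡ 1 (mod 4), so (3/5) = +(5/3).
Reduce top mod 3: now compute (2/3).
Pull out 2: since 3 ≡ 3 (mod 8), (2/3) = -1.
Reached (1/3) = 1. Collecting the sign flips along the way, the symbol is -1.

-1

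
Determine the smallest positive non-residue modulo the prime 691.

2

(2/691) = −1, so 2 is the smallest positive non-residue mod 691.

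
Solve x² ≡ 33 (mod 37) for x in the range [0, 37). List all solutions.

12, 25

37 ≡ 1 (mod 4), so we find a root by search.
Trying successive values, 12² = 144 ≡ 33 (mod 37). The other root is 37 − 12 = 25.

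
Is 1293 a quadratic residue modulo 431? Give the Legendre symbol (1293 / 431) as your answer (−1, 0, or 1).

First reduce: 1293 ≡ 0 (mod 431).
Top reduces to 0: gcd > 1, so the symbol is 0.

0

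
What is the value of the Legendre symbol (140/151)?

Pull out 2^2: since 151 ≡ 7 (mod 8), (2/151) = +1, so (2/151)^2 = +1.
Reciprocity: 35 ≡ 3 and 151 ≡ 3 (mod 4), so (35/151) = −(151/35).
Reduce top mod 35: now compute (11/35).
Reciprocity: 11 ≡ 3 and 35 ≡ 3 (mod 4), so (11/35) = −(35/11).
Reduce top mod 11: now compute (2/11).
Pull out 2: since 11 ≡ 3 (mod 8), (2/11) = -1.
Reached (1/11) = 1. Collecting the sign flips along the way, the symbol is -1.

-1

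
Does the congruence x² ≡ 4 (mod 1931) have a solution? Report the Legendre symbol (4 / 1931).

1

Pull out 2^2: since 1931 ≡ 3 (mod 8), (2/1931) = -1, so (2/1931)^2 = +1.
Reached (1/1931) = 1. Collecting the sign flips along the way, the symbol is +1.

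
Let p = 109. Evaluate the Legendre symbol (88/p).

1

Euler's criterion: (88/109) ≡ 88^54 (mod 109).
88^2 ≡ 5 (mod 109)
88^4 ≡ 25 (mod 109)
88^8 ≡ 80 (mod 109)
88^16 ≡ 78 (mod 109)
88^32 ≡ 89 (mod 109)
88^54 = 88^(32+16+4+2) ≡ 1 (mod 109).
Result is 1, so (88/109) = 1.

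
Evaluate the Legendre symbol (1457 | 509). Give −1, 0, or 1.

First reduce: 1457 ≡ 439 (mod 509).
Reciprocity: 439 ≡ 3 and 509 ≡ 1 (mod 4), so (439/509) = +(509/439).
Reduce top mod 439: now compute (70/439).
Pull out 2: since 439 ≡ 7 (mod 8), (2/439) = +1.
Reciprocity: 35 ≡ 3 and 439 ≡ 3 (mod 4), so (35/439) = −(439/35).
Reduce top mod 35: now compute (19/35).
Reciprocity: 19 ≡ 3 and 35 ≡ 3 (mod 4), so (19/35) = −(35/19).
Reduce top mod 19: now compute (16/19).
Pull out 2^4: since 19 ≡ 3 (mod 8), (2/19) = -1, so (2/19)^4 = +1.
Reached (1/19) = 1. Collecting the sign flips along the way, the symbol is +1.

1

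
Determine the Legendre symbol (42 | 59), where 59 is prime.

Euler's criterion: (42/59) ≡ 42^29 (mod 59).
42^2 ≡ 53 (mod 59)
42^4 ≡ 36 (mod 59)
42^8 ≡ 57 (mod 59)
42^16 ≡ 4 (mod 59)
42^29 = 42^(16+8+4+1) ≡ 58 (mod 59).
Result is 58 ≡ −1, so (42/59) = −1.

-1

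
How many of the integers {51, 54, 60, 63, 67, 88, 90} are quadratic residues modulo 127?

2

(51/127) = -1 → non-residue.
(54/127) = -1 → non-residue.
(60/127) = +1 → QR.
(63/127) = -1 → non-residue.
(67/127) = -1 → non-residue.
(88/127) = +1 → QR.
(90/127) = -1 → non-residue.
Total quadratic residues among the 7: 2.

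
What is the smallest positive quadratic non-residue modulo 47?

5

(2/47) = +1, so 2 is a residue.
(3/47) = +1, so 3 is a residue.
(4/47) = +1, so 4 is a residue.
(5/47) = −1, so 5 is the smallest positive non-residue mod 47.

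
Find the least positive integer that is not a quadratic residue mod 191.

7

(2/191) = +1, so 2 is a residue.
(3/191) = +1, so 3 is a residue.
(4/191) = +1, so 4 is a residue.
(5/191) = +1, so 5 is a residue.
(6/191) = +1, so 6 is a residue.
(7/191) = −1, so 7 is the smallest positive non-residue mod 191.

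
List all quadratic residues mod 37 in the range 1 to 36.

1 3 4 7 9 10 11 12 16 21 25 26 27 28 30 33 34 36

Square k = 1,…,18 (k and 37−k give the same square):
1²=1, 2²=4, 3²=9, 4²=16, 5²=25, 6²=36, 7²≡12, 8²≡27, 9²≡7, 10²≡26, 11²≡10, 12²≡33, 13²≡21, 14²≡11, 15²≡3, 16²≡34, 17²≡30, 18²≡28 (mod 37).
So the quadratic residues mod 37 are {1, 3, 4, 7, 9, 10, 11, 12, 16, 21, 25, 26, 27, 28, 30, 33, 34, 36}.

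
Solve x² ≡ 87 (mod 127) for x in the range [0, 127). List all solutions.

Since 127 ≡ 3 (mod 4), a square root of 87 is 87^((127+1)/4) = 87^32 mod 127.
Repeated squaring: 87^2≡76, 87^4≡61, 87^8≡38, 87^16≡47, 87^32≡50 (mod 127).
87^32 = 87^(32) ≡ 50 (mod 127).
Check: 50² = 2500 ≡ 87 (mod 127). The two roots are 50 and 77.

50, 77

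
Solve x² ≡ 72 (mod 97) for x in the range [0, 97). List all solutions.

97 ≡ 1 (mod 4), so we find a root by search.
Trying successive values, 13² = 169 ≡ 72 (mod 97). The other root is 97 − 13 = 84.

13, 84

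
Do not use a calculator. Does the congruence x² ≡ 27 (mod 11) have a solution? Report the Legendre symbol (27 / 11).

First reduce: 27 ≡ 5 (mod 11).
Reciprocity: 5 ≡ 1 and 11 ≡ 3 (mod 4), so (5/11) = +(11/5).
Reduce top mod 5: now compute (1/5).
Reached (1/5) = 1. Collecting the sign flips along the way, the symbol is +1.

1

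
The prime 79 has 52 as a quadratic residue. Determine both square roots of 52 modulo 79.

Since 79 ≡ 3 (mod 4), a square root of 52 is 52^((79+1)/4) = 52^20 mod 79.
Repeated squaring: 52^2≡18, 52^4≡8, 52^8≡64, 52^16≡67 (mod 79).
52^20 = 52^(16+4) ≡ 62 (mod 79).
Check: 62² = 3844 ≡ 52 (mod 79). The two roots are 17 and 62.

17, 62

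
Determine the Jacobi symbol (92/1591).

Pull out 2^2: since 1591 ≡ 7 (mod 8), (2/1591) = +1, so (2/1591)^2 = +1.
Reciprocity: 23 ≡ 3 and 1591 ≡ 3 (mod 4), so (23/1591) = −(1591/23).
Reduce top mod 23: now compute (4/23).
Pull out 2^2: since 23 ≡ 7 (mod 8), (2/23) = +1, so (2/23)^2 = +1.
Reached (1/23) = 1. Collecting the sign flips along the way, the symbol is -1.

-1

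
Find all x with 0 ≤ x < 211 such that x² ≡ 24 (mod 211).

Since 211 ≡ 3 (mod 4), a square root of 24 is 24^((211+1)/4) = 24^53 mod 211.
Repeated squaring: 24^2≡154, 24^4≡84, 24^8≡93, 24^16≡209, 24^32≡4 (mod 211).
24^53 = 24^(32+16+4+1) ≡ 119 (mod 211).
Check: 119² = 14161 ≡ 24 (mod 211). The two roots are 92 and 119.

92, 119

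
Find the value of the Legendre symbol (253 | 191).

Euler's criterion: (253/191) ≡ 62^95 (mod 191).
62^2 ≡ 24 (mod 191)
62^4 ≡ 3 (mod 191)
62^8 ≡ 9 (mod 191)
62^16 ≡ 81 (mod 191)
62^32 ≡ 67 (mod 191)
62^64 ≡ 96 (mod 191)
62^95 = 62^(64+16+8+4+2+1) ≡ 190 (mod 191).
Result is 190 ≡ −1, so (253/191) = −1.

-1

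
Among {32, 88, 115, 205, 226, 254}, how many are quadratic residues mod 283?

(32/283) = -1 → non-residue.
(88/283) = -1 → non-residue.
(115/283) = -1 → non-residue.
(205/283) = -1 → non-residue.
(226/283) = -1 → non-residue.
(254/283) = -1 → non-residue.
Total quadratic residues among the 6: 0.

0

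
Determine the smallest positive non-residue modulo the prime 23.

(2/23) = +1, so 2 is a residue.
(3/23) = +1, so 3 is a residue.
(4/23) = +1, so 4 is a residue.
(5/23) = −1, so 5 is the smallest positive non-residue mod 23.

5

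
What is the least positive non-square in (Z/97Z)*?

5

(2/97) = +1, so 2 is a residue.
(3/97) = +1, so 3 is a residue.
(4/97) = +1, so 4 is a residue.
(5/97) = −1, so 5 is the smallest positive non-residue mod 97.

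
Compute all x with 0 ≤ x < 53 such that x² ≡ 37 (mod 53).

14, 39

53 ≡ 1 (mod 4), so we find a root by search.
Trying successive values, 14² = 196 ≡ 37 (mod 53). The other root is 53 − 14 = 39.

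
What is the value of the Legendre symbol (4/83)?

Euler's criterion: (4/83) ≡ 4^41 (mod 83).
4^2 ≡ 16 (mod 83)
4^4 ≡ 7 (mod 83)
4^8 ≡ 49 (mod 83)
4^16 ≡ 77 (mod 83)
4^32 ≡ 36 (mod 83)
4^41 = 4^(32+8+1) ≡ 1 (mod 83).
Result is 1, so (4/83) = 1.

1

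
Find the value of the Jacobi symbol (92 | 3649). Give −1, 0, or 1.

-1

Pull out 2^2: since 3649 ≡ 1 (mod 8), (2/3649) = +1, so (2/3649)^2 = +1.
Reciprocity: 23 ≡ 3 and 3649 ≡ 1 (mod 4), so (23/3649) = +(3649/23).
Reduce top mod 23: now compute (15/23).
Reciprocity: 15 ≡ 3 and 23 ≡ 3 (mod 4), so (15/23) = −(23/15).
Reduce top mod 15: now compute (8/15).
Pull out 2^3: since 15 ≡ 7 (mod 8), (2/15) = +1, so (2/15)^3 = +1.
Reached (1/15) = 1. Collecting the sign flips along the way, the symbol is -1.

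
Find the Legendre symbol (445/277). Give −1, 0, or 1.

Euler's criterion: (445/277) ≡ 168^138 (mod 277).
168^2 ≡ 247 (mod 277)
168^4 ≡ 69 (mod 277)
168^8 ≡ 52 (mod 277)
168^16 ≡ 211 (mod 277)
168^32 ≡ 201 (mod 277)
168^64 ≡ 236 (mod 277)
168^128 ≡ 19 (mod 277)
168^138 = 168^(128+8+2) ≡ 276 (mod 277).
Result is 276 ≡ −1, so (445/277) = −1.

-1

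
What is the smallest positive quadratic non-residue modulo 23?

(2/23) = +1, so 2 is a residue.
(3/23) = +1, so 3 is a residue.
(4/23) = +1, so 4 is a residue.
(5/23) = −1, so 5 is the smallest positive non-residue mod 23.

5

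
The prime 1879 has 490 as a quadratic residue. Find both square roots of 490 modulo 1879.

Since 1879 ≡ 3 (mod 4), a square root of 490 is 490^((1879+1)/4) = 490^470 mod 1879.
Repeated squaring: 490^2≡1467, 490^4≡634, 490^8≡1729, 490^16≡1831, 490^32≡425, 490^64≡241, 490^128≡1711, 490^256≡39 (mod 1879).
490^470 = 490^(256+128+64+16+4+2) ≡ 944 (mod 1879).
Check: 944² = 891136 ≡ 490 (mod 1879). The two roots are 935 and 944.

935, 944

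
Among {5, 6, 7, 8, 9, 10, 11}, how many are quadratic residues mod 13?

(5/13) = -1 → non-residue.
(6/13) = -1 → non-residue.
(7/13) = -1 → non-residue.
(8/13) = -1 → non-residue.
(9/13) = +1 → QR.
(10/13) = +1 → QR.
(11/13) = -1 → non-residue.
Total quadratic residues among the 7: 2.

2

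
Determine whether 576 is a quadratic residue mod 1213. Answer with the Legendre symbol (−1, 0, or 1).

1

Pull out 2^6: since 1213 ≡ 5 (mod 8), (2/1213) = -1, so (2/1213)^6 = +1.
Reciprocity: 9 ≡ 1 and 1213 ≡ 1 (mod 4), so (9/1213) = +(1213/9).
Reduce top mod 9: now compute (7/9).
Reciprocity: 7 ≡ 3 and 9 ≡ 1 (mod 4), so (7/9) = +(9/7).
Reduce top mod 7: now compute (2/7).
Pull out 2: since 7 ≡ 7 (mod 8), (2/7) = +1.
Reached (1/7) = 1. Collecting the sign flips along the way, the symbol is +1.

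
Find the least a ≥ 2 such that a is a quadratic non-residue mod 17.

3

(2/17) = +1, so 2 is a residue.
(3/17) = −1, so 3 is the smallest positive non-residue mod 17.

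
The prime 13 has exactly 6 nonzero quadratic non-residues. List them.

Square k = 1,…,6 (k and 13−k give the same square):
1²=1, 2²=4, 3²=9, 4²≡3, 5²≡12, 6²≡10 (mod 13).
The residues are {1, 3, 4, 9, 10, 12}; the non-residues are the remaining 6 nonzero classes.

2, 5, 6, 7, 8, 11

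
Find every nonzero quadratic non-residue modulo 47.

Square k = 1,…,23 (k and 47−k give the same square):
1²=1, 2²=4, 3²=9, 4²=16, 5²=25, 6²=36, 7²≡2, 8²≡17, 9²≡34, 10²≡6, 11²≡27, 12²≡3, 13²≡28, 14²≡8, 15²≡37, 16²≡21, 17²≡7, 18²≡42, 19²≡32, 20²≡24, 21²≡18, 22²≡14, 23²≡12 (mod 47).
The residues are {1, 2, 3, 4, 6, 7, 8, 9, 12, 14, 16, 17, 18, 21, 24, 25, 27, 28, 32, 34, 36, 37, 42}; the non-residues are the remaining 23 nonzero classes.

5, 10, 11, 13, 15, 19, 20, 22, 23, 26, 29, 30, 31, 33, 35, 38, 39, 40, 41, 43, 44, 45, 46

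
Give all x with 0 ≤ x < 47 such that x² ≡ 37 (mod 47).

15, 32

Since 47 ≡ 3 (mod 4), a square root of 37 is 37^((47+1)/4) = 37^12 mod 47.
Repeated squaring: 37^2≡6, 37^4≡36, 37^8≡27 (mod 47).
37^12 = 37^(8+4) ≡ 32 (mod 47).
Check: 32² = 1024 ≡ 37 (mod 47). The two roots are 15 and 32.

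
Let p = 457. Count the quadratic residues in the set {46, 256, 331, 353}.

2

(46/457) = -1 → non-residue.
(256/457) = +1 → QR.
(331/457) = +1 → QR.
(353/457) = -1 → non-residue.
Total quadratic residues among the 4: 2.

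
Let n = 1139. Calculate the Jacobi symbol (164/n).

Pull out 2^2: since 1139 ≡ 3 (mod 8), (2/1139) = -1, so (2/1139)^2 = +1.
Reciprocity: 41 ≡ 1 and 1139 ≡ 3 (mod 4), so (41/1139) = +(1139/41).
Reduce top mod 41: now compute (32/41).
Pull out 2^5: since 41 ≡ 1 (mod 8), (2/41) = +1, so (2/41)^5 = +1.
Reached (1/41) = 1. Collecting the sign flips along the way, the symbol is +1.

1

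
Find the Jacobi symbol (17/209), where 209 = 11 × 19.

-1

Reciprocity: 17 ≡ 1 and 209 ≡ 1 (mod 4), so (17/209) = +(209/17).
Reduce top mod 17: now compute (5/17).
Reciprocity: 5 ≡ 1 and 17 ≡ 1 (mod 4), so (5/17) = +(17/5).
Reduce top mod 5: now compute (2/5).
Pull out 2: since 5 ≡ 5 (mod 8), (2/5) = -1.
Reached (1/5) = 1. Collecting the sign flips along the way, the symbol is -1.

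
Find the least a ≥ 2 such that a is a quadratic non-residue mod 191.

7

(2/191) = +1, so 2 is a residue.
(3/191) = +1, so 3 is a residue.
(4/191) = +1, so 4 is a residue.
(5/191) = +1, so 5 is a residue.
(6/191) = +1, so 6 is a residue.
(7/191) = −1, so 7 is the smallest positive non-residue mod 191.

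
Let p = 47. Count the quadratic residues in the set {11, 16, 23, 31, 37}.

(11/47) = -1 → non-residue.
(16/47) = +1 → QR.
(23/47) = -1 → non-residue.
(31/47) = -1 → non-residue.
(37/47) = +1 → QR.
Total quadratic residues among the 5: 2.

2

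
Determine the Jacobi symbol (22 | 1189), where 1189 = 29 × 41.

Pull out 2: since 1189 ≡ 5 (mod 8), (2/1189) = -1.
Reciprocity: 11 ≡ 3 and 1189 ≡ 1 (mod 4), so (11/1189) = +(1189/11).
Reduce top mod 11: now compute (1/11).
Reached (1/11) = 1. Collecting the sign flips along the way, the symbol is -1.

-1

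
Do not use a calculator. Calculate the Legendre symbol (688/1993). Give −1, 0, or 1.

Pull out 2^4: since 1993 ≡ 1 (mod 8), (2/1993) = +1, so (2/1993)^4 = +1.
Reciprocity: 43 ≡ 3 and 1993 ≡ 1 (mod 4), so (43/1993) = +(1993/43).
Reduce top mod 43: now compute (15/43).
Reciprocity: 15 ≡ 3 and 43 ≡ 3 (mod 4), so (15/43) = −(43/15).
Reduce top mod 15: now compute (13/15).
Reciprocity: 13 ≡ 1 and 15 ≡ 3 (mod 4), so (13/15) = +(15/13).
Reduce top mod 13: now compute (2/13).
Pull out 2: since 13 ≡ 5 (mod 8), (2/13) = -1.
Reached (1/13) = 1. Collecting the sign flips along the way, the symbol is +1.

1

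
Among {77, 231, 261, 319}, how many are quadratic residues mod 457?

1

(77/457) = -1 → non-residue.
(231/457) = -1 → non-residue.
(261/457) = +1 → QR.
(319/457) = -1 → non-residue.
Total quadratic residues among the 4: 1.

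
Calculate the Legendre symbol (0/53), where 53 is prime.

0

Top reduces to 0: gcd > 1, so the symbol is 0.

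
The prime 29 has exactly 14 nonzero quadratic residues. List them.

Square k = 1,…,14 (k and 29−k give the same square):
1²=1, 2²=4, 3²=9, 4²=16, 5²=25, 6²≡7, 7²≡20, 8²≡6, 9²≡23, 10²≡13, 11²≡5, 12²≡28, 13²≡24, 14²≡22 (mod 29).
So the quadratic residues mod 29 are {1, 4, 5, 6, 7, 9, 13, 16, 20, 22, 23, 24, 25, 28}.

1,4,5,6,7,9,13,16,20,22,23,24,25,28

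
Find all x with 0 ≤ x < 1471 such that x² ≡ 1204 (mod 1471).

510, 961

Since 1471 ≡ 3 (mod 4), a square root of 1204 is 1204^((1471+1)/4) = 1204^368 mod 1471.
Repeated squaring: 1204^2≡681, 1204^4≡396, 1204^8≡890, 1204^16≡702, 1204^32≡19, 1204^64≡361, 1204^128≡873, 1204^256≡151 (mod 1471).
1204^368 = 1204^(256+64+32+16) ≡ 961 (mod 1471).
Check: 961² = 923521 ≡ 1204 (mod 1471). The two roots are 510 and 961.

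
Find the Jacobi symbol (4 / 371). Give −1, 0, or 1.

Pull out 2^2: since 371 ≡ 3 (mod 8), (2/371) = -1, so (2/371)^2 = +1.
Reached (1/371) = 1. Collecting the sign flips along the way, the symbol is +1.

1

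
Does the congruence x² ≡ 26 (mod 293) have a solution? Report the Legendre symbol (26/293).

1

Pull out 2: since 293 ≡ 5 (mod 8), (2/293) = -1.
Reciprocity: 13 ≡ 1 and 293 ≡ 1 (mod 4), so (13/293) = +(293/13).
Reduce top mod 13: now compute (7/13).
Reciprocity: 7 ≡ 3 and 13 ≡ 1 (mod 4), so (7/13) = +(13/7).
Reduce top mod 7: now compute (6/7).
Pull out 2: since 7 ≡ 7 (mod 8), (2/7) = +1.
Reciprocity: 3 ≡ 3 and 7 ≡ 3 (mod 4), so (3/7) = −(7/3).
Reduce top mod 3: now compute (1/3).
Reached (1/3) = 1. Collecting the sign flips along the way, the symbol is +1.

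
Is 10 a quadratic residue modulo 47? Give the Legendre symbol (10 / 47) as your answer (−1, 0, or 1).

Pull out 2: since 47 ≡ 7 (mod 8), (2/47) = +1.
Reciprocity: 5 ≡ 1 and 47 ≡ 3 (mod 4), so (5/47) = +(47/5).
Reduce top mod 5: now compute (2/5).
Pull out 2: since 5 ≡ 5 (mod 8), (2/5) = -1.
Reached (1/5) = 1. Collecting the sign flips along the way, the symbol is -1.

-1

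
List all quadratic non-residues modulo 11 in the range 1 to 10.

2,6,7,8,10

Square k = 1,…,5 (k and 11−k give the same square):
1²=1, 2²=4, 3²=9, 4²≡5, 5²≡3 (mod 11).
The residues are {1, 3, 4, 5, 9}; the non-residues are the remaining 5 nonzero classes.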